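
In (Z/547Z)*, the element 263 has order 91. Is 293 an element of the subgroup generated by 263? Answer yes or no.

293 ∈ ⟨263⟩ iff 293^91 ≡ 1 (mod 547), since |⟨263⟩| = 91.
293^91 mod 547 = 1.
Since 1 = 1, 293 lies in the subgroup.

yes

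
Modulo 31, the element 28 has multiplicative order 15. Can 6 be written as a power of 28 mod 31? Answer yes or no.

no

⟨28⟩ has order 15; its elements mod 31 are {1, 2, 4, 5, 7, 8, 9, 10, 14, 16, 18, 19, 20, 25, 28}.
6 is not in this set.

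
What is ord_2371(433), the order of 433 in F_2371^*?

2370

The order of 433 must divide p − 1 = 2370 = 2 · 3 · 5 · 79.
Divisors: 1, 2, 3, 5, 6, 10, 15, 30, 79, 158, 237, 395, 474, 790, 1185, 2370.
Check each in increasing order: 433^1 ≡ 433;  433^2 ≡ 180;  433^3 ≡ 2068;  433^5 ≡ 2364;  433^6 ≡ 1711;  433^10 ≡ 49;  433^15 ≡ 2028;  433^30 ≡ 1470;  433^79 ≡ 1909;  433^158 ≡ 54;  433^237 ≡ 1133;  433^395 ≡ 1907;  433^474 ≡ 978;  433^790 ≡ 1906;  433^1185 ≡ 2370;  433^2370 ≡ 1.
Smallest exponent giving 1 is 2370.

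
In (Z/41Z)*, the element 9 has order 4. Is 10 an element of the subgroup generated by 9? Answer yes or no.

⟨9⟩ has order 4; its elements mod 41 are {1, 9, 32, 40}.
10 is not in this set.

no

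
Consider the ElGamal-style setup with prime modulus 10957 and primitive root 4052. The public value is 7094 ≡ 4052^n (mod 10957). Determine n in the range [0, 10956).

Baby-step giant-step with m = ceil(sqrt(10956)) = 105.
Baby table (4052^j mod 10957 for j=0..104):
  0:1  1:4052  2:5118  3:7492  4:6694  5:5513  6:8310  7:1259
  8:6463  9:846  10:9408  11:1813  12:5086  13:9312  14:7273  15:6823
  16:2285  17:155  18:3511  19:4386  20:10775  21:7612  22:10826  23:6081
  24:8876  25:4678  26:10603  27:959  28:7090  29:10383  30:7993  31:9701
  32:5693  33:3551  34:2111  35:7312  36:496  37:4661  38:7461  39:1609
  40:253  41:6155  42:1928  43:10872  44:6204  45:3250  46:9643  47:774
  48:2546  49:5855  50:2555  51:9452  52:4789  53:181  54:10250  55:5970
  56:8341  57:6344  58:766  59:3001  60:8739  61:8361  62:10685  63:4513
  64:10400  65:178  66:9051  67:1573  68:7779  69:8176  70:6141  71:10942
  72:4962  73:10886  74:8147  75:9160  76:4961  77:6834  78:3029  79:1668
  80:9224  81:1321  82:5676  83:409  84:2761  85:475  86:7225  87:9553
  88:8632  89:2120  90:10909  91:2730  92:6347  93:1965  94:7398  95:9301
  96:6529  97:5310  98:7529  99:3220  100:8610  101:632  102:7883  103:2261
  104:1520
Giant step factor: 4052^(-105) ≡ 2553 (mod 10957).
Scan 7094·2553^i mod 10957 for i = 0, 1, …:
  i=0: 7094   i=1: 10018   i=2: 2316   i=3: 6925
  i=4: 5884   i=5: 10762   i=6: 6187   i=7: 6374
  i=8: 1677   i=9: 8151     …   i=31: 8844
  i=32: 7312
Match at i=32, j=35: n = 32·105 + 35 = 3395.

3395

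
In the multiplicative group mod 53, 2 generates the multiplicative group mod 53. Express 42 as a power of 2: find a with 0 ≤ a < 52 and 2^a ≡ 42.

32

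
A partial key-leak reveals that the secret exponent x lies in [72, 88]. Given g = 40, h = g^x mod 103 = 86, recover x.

73

Compute 40^72 mod 103 = 100, then multiply by 40 repeatedly:
  40^72=100  40^73=86
Found 86 at exponent 73.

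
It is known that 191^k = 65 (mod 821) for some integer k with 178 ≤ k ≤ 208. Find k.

201

Compute 191^178 mod 821 = 796, then multiply by 191 repeatedly:
  191^178=796  191^179=151  191^180=106  191^181=542  191^182=76
  191^183=559  191^184=39  191^185=60  191^186=787  191^187=74
  191^188=177  191^189=146  191^190=793  191^191=399  191^192=677
  191^193=410  191^194=315  191^195=232  191^196=799  191^197=724
  191^198=356  191^199=674  191^200=658  191^201=65
Found 65 at exponent 201.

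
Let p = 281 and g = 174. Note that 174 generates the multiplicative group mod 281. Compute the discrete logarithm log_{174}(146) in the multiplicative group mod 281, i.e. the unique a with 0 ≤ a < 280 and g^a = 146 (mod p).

Baby-step giant-step with m = ceil(sqrt(280)) = 17.
Baby table (174^j mod 281 for j=0..16):
  0:1  1:174  2:209  3:117  4:126  5:6  6:201  7:130
  8:140  9:194  10:36  11:82  12:218  13:278  14:40  15:216
  16:211
Giant step factor: 174^(-17) ≡ 84 (mod 281).
Scan 146·84^i mod 281 for i = 0, 1, …:
  i=0: 146   i=1: 181   i=2: 30   i=3: 272
  i=4: 87   i=5: 2   i=6: 168   i=7: 62
  i=8: 150   i=9: 236   i=10: 154   i=11: 10
  i=12: 278
Match at i=12, j=13: a = 12·17 + 13 = 217.

217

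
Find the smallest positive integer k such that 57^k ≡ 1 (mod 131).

The order of 57 must divide p − 1 = 130 = 2 · 5 · 13.
Divisors: 1, 2, 5, 10, 13, 26, 65, 130.
Check each in increasing order: 57^1 ≡ 57;  57^2 ≡ 105;  57^5 ≡ 18;  57^10 ≡ 62;  57^13 ≡ 78;  57^26 ≡ 58;  57^65 ≡ 130;  57^130 ≡ 1.
Smallest exponent giving 1 is 130.

130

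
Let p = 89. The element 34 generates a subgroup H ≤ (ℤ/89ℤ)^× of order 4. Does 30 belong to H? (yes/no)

no

⟨34⟩ has order 4; its elements mod 89 are {1, 34, 55, 88}.
30 is not in this set.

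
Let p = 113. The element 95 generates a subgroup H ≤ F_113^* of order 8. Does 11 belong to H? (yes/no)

11 ∈ ⟨95⟩ iff 11^8 ≡ 1 (mod 113), since |⟨95⟩| = 8.
11^8 mod 113 = 28.
Since 28 ≠ 1, 11 does not lie in the subgroup.

no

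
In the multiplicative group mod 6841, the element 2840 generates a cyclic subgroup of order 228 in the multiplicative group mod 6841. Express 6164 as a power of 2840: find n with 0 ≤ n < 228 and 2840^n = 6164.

105

Baby-step giant-step with m = ceil(sqrt(228)) = 16.
Baby table (2840^j mod 6841 for j=0..15):
  0:1  1:2840  2:61  3:2215  4:3721  5:5136  6:1228  7:5451
  8:6498  9:4143  10:6441  11:6447  12:2964  13:3330  14:2938  15:4741
Giant step factor: 2840^(-16) ≡ 5743 (mod 6841).
Scan 6164·5743^i mod 6841 for i = 0, 1, …:
  i=0: 6164   i=1: 4518   i=2: 5802   i=3: 5216
  i=4: 5590   i=5: 5398   i=6: 4143
Match at i=6, j=9: n = 6·16 + 9 = 105.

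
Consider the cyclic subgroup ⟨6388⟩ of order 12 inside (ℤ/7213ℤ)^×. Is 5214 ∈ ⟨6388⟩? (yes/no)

⟨6388⟩ has order 12; its elements mod 7213 are {1, 825, 1999, 2602, 2603, 2824, 4389, 4610, 4611, 5214, 6388, 7212}.
5214 is in this set.

yes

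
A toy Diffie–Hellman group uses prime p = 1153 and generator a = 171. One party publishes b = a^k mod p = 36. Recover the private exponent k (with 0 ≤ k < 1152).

76

Baby-step giant-step with m = ceil(sqrt(1152)) = 34.
Baby table (171^j mod 1153 for j=0..33):
  0:1  1:171  2:416  3:803  4:106  5:831  6:282  7:949
  8:859  9:458  10:1067  11:283  12:1120  13:122  14:108  15:20
  16:1114  17:249  18:1071  19:967  20:478  21:1028  22:532  23:1038
  24:1089  25:586  26:1048  27:493  28:134  29:1007  30:400  31:373
  32:368  33:666
Giant step factor: 171^(-34) ≡ 402 (mod 1153).
Scan 36·402^i mod 1153 for i = 0, 1, …:
  i=0: 36   i=1: 636   i=2: 859
Match at i=2, j=8: k = 2·34 + 8 = 76.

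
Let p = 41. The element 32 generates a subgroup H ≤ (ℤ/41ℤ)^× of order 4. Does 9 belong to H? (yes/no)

yes

⟨32⟩ has order 4; its elements mod 41 are {1, 9, 32, 40}.
9 is in this set.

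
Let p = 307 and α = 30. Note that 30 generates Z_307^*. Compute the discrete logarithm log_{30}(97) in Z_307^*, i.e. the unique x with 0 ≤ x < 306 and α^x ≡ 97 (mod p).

48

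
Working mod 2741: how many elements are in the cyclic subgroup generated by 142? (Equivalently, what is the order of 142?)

The order of 142 must divide p − 1 = 2740 = 2^2 · 5 · 137.
Divisors: 1, 2, 4, 5, 10, 20, 137, 274, 548, 685, 1370, 2740.
Check each in increasing order: 142^1 ≡ 142;  142^2 ≡ 977;  142^4 ≡ 661;  142^5 ≡ 668;  142^10 ≡ 2182;  142^20 ≡ 7;  142^137 ≡ 2216;  142^274 ≡ 1525;  142^548 ≡ 1257;  142^685 ≡ 656;  142^1370 ≡ 2740;  142^2740 ≡ 1.
Smallest exponent giving 1 is 2740.

2740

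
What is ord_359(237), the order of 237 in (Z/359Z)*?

179

The order of 237 must divide p − 1 = 358 = 2 · 179.
Divisors: 1, 2, 179, 358.
Check each in increasing order: 237^1 ≡ 237;  237^2 ≡ 165;  237^179 ≡ 1.
Smallest exponent giving 1 is 179.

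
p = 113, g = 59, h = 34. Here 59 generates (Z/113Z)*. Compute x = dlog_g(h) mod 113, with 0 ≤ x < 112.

87

Baby-step giant-step with m = ceil(sqrt(112)) = 11.
Baby table (59^j mod 113 for j=0..10):
  0:1  1:59  2:91  3:58  4:32  5:80  6:87  7:48
  8:7  9:74  10:72
Giant step factor: 59^(-11) ≡ 27 (mod 113).
Scan 34·27^i mod 113 for i = 0, 1, …:
  i=0: 34   i=1: 14   i=2: 39   i=3: 36
  i=4: 68   i=5: 28   i=6: 78   i=7: 72
Match at i=7, j=10: x = 7·11 + 10 = 87.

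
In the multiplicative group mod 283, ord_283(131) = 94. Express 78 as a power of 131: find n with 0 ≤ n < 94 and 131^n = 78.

Baby-step giant-step with m = ceil(sqrt(94)) = 10.
Baby table (131^j mod 283 for j=0..9):
  0:1  1:131  2:181  3:222  4:216  5:279  6:42  7:125
  8:244  9:268
Giant step factor: 131^(-10) ≡ 230 (mod 283).
Scan 78·230^i mod 283 for i = 0, 1, …:
  i=0: 78   i=1: 111   i=2: 60   i=3: 216
Match at i=3, j=4: n = 3·10 + 4 = 34.

34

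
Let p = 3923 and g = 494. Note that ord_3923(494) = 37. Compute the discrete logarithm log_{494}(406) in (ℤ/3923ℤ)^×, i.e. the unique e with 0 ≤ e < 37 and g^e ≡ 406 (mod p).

26

Successive powers of 494 modulo 3923:
  494^0=1  494^1=494  494^2=810  494^3=3917  494^4=959  494^5=2986
  494^6=36  494^7=2092  494^8=1699  494^9=3707  494^10=3140  494^11=1575
  494^12=1296  494^13=775  494^14=2319  494^15=70  494^16=3196  494^17=1778
  494^18=3503  494^19=439  494^20=1101  494^21=2520  494^22=1289  494^23=1240
  494^24=572  494^25=112  494^26=406
So 494^26 ≡ 406 (mod 3923), giving e = 26.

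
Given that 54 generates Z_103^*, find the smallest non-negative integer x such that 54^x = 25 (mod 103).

Baby-step giant-step with m = ceil(sqrt(102)) = 11.
Baby table (54^j mod 103 for j=0..10):
  0:1  1:54  2:32  3:80  4:97  5:88  6:14  7:35
  8:36  9:90  10:19
Giant step factor: 54^(-11) ≡ 77 (mod 103).
Scan 25·77^i mod 103 for i = 0, 1, …:
  i=0: 25   i=1: 71   i=2: 8   i=3: 101
  i=4: 52   i=5: 90
Match at i=5, j=9: x = 5·11 + 9 = 64.

64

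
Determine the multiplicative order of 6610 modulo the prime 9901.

The order of 6610 must divide p − 1 = 9900 = 2^2 · 3^2 · 5^2 · 11.
Divisors: 1, 2, 3, 4, 5, 6, 9, 10, 11, 12, 15, 18, 20, 22, 25, 30, 33, 36, 44, 45, 50, 55, 60, 66, 75, 90, 99, 100, 110, 132, 150, 165, 180, 198, 220, 225, 275, 300, 330, 396, 450, 495, 550, 660, 825, 900, 990, 1100, 1650, 1980, 2475, 3300, 4950, 9900.
Check each in increasing order: 6610^1 ≡ 6610;  6610^2 ≡ 8888;  6610^3 ≡ 7047;  6610^4 ≡ 6366;  6610^5 ≡ 10;  6610^6 ≡ 6694;  6610^9 ≡ 4254;  6610^10 ≡ 100;  6610^11 ≡ 7534;  6610^12 ≡ 7611;  6610^15 ≡ 1000;  6610^18 ≡ 7389;  6610^20 ≡ 99;  6610^22 ≡ 8624;  6610^25 ≡ 990;  6610^30 ≡ 9900;  6610^33 ≡ 2854;  6610^36 ≡ 3207;  6610^44 ≡ 6965;  6610^45 ≡ 8901;  6610^50 ≡ 9802;  6610^55 ≡ 8911;  6610^60 ≡ 1.
Smallest exponent giving 1 is 60.

60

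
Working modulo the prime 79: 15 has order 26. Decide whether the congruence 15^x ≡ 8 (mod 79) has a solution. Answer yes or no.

8 ∈ ⟨15⟩ iff 8^26 ≡ 1 (mod 79), since |⟨15⟩| = 26.
8^26 mod 79 = 1.
Since 1 = 1, 8 lies in the subgroup.

yes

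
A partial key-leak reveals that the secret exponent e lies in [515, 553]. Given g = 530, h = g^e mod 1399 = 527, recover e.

Compute 530^515 mod 1399 = 1155, then multiply by 530 repeatedly:
  530^515=1155  530^516=787  530^517=208  530^518=1118  530^519=763
  530^520=79  530^521=1299  530^522=162  530^523=521  530^524=527
Found 527 at exponent 524.

524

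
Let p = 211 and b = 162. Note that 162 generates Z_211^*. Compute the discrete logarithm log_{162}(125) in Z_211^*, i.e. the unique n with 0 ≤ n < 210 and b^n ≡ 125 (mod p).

Successive powers of 162 modulo 211:
  162^0=1  162^1=162  162^2=80  162^3=89  162^4=70  162^5=157
  162^6=114  162^7=111  162^8=47  162^9=18  162^10=173  162^11=174
  162^12=125
So 162^12 ≡ 125 (mod 211), giving n = 12.

12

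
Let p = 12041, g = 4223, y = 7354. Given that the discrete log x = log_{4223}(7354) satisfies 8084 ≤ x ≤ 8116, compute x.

8093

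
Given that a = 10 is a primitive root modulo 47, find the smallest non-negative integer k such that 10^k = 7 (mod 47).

38

Baby-step giant-step with m = ceil(sqrt(46)) = 7.
Baby table (10^j mod 47 for j=0..6):
  0:1  1:10  2:6  3:13  4:36  5:31  6:28
Giant step factor: 10^(-7) ≡ 23 (mod 47).
Scan 7·23^i mod 47 for i = 0, 1, …:
  i=0: 7   i=1: 20   i=2: 37   i=3: 5
  i=4: 21   i=5: 13
Match at i=5, j=3: k = 5·7 + 3 = 38.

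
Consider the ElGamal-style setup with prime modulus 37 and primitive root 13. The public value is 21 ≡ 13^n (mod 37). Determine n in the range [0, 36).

Successive powers of 13 modulo 37:
  13^0=1  13^1=13  13^2=21
So 13^2 ≡ 21 (mod 37), giving n = 2.

2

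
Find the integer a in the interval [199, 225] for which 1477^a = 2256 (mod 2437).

205

Compute 1477^199 mod 2437 = 2135, then multiply by 1477 repeatedly:
  1477^199=2135  1477^200=2354  1477^201=1696  1477^202=2193  1477^203=288
  1477^204=1338  1477^205=2256
Found 2256 at exponent 205.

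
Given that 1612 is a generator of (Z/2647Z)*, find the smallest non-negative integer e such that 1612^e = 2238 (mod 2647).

383

Baby-step giant-step with m = ceil(sqrt(2646)) = 52.
Baby table (1612^j mod 2647 for j=0..51):
  0:1  1:1612  2:1837  3:1898  4:2291  5:527  6:2484  7:1944
  8:2327  9:325  10:2441  11:1450  12:99  13:768  14:1867  15:2612
  16:1814  17:1880  18:2392  19:1872  20:84  21:411  22:782  23:612
  24:1860  25:1916  26:2190  27:1829  28:2237  29:830  30:1225  31:38
  32:375  33:984  34:655  35:2354  36:1497  37:1747  38:2403  39:1075
  40:1762  41:113  42:2160  43:1115  44:67  45:2124  46:1317  47:110
  48:2618  49:898  50:2314  51:545
Giant step factor: 1612^(-52) ≡ 1514 (mod 2647).
Scan 2238·1514^i mod 2647 for i = 0, 1, …:
  i=0: 2238   i=1: 172   i=2: 1002   i=3: 297
  i=4: 2315   i=5: 282   i=6: 781   i=7: 1872
Match at i=7, j=19: e = 7·52 + 19 = 383.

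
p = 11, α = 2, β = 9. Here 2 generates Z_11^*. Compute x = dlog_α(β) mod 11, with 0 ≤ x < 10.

6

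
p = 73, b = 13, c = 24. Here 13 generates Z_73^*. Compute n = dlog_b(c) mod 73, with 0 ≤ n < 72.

42

Baby-step giant-step with m = ceil(sqrt(72)) = 9.
Baby table (13^j mod 73 for j=0..8):
  0:1  1:13  2:23  3:7  4:18  5:15  6:49  7:53
  8:32
Giant step factor: 13^(-9) ≡ 63 (mod 73).
Scan 24·63^i mod 73 for i = 0, 1, …:
  i=0: 24   i=1: 52   i=2: 64   i=3: 17
  i=4: 49
Match at i=4, j=6: n = 4·9 + 6 = 42.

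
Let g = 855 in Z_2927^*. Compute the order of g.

The order of 855 must divide p − 1 = 2926 = 2 · 7 · 11 · 19.
Divisors: 1, 2, 7, 11, 14, 19, 22, 38, 77, 133, 154, 209, 266, 418, 1463, 2926.
Check each in increasing order: 855^1 ≡ 855;  855^2 ≡ 2202;  855^7 ≡ 483;  855^11 ≡ 603;  855^14 ≡ 2056;  855^19 ≡ 443;  855^22 ≡ 661;  855^38 ≡ 140;  855^77 ≡ 925;  855^133 ≡ 119;  855^154 ≡ 941;  855^209 ≡ 2508;  855^266 ≡ 2453;  855^418 ≡ 2868;  855^1463 ≡ 1.
Smallest exponent giving 1 is 1463.

1463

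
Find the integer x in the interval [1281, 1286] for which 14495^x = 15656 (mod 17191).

1285

Compute 14495^1281 mod 17191 = 8238, then multiply by 14495 repeatedly:
  14495^1281=8238  14495^1282=1124  14495^1283=12503  14495^1284=3463  14495^1285=15656
Found 15656 at exponent 1285.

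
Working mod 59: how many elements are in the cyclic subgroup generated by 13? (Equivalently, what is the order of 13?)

58

The order of 13 must divide p − 1 = 58 = 2 · 29.
Divisors: 1, 2, 29, 58.
Check each in increasing order: 13^1 ≡ 13;  13^2 ≡ 51;  13^29 ≡ 58;  13^58 ≡ 1.
Smallest exponent giving 1 is 58.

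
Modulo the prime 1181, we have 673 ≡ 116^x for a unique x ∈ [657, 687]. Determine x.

Compute 116^657 mod 1181 = 1011, then multiply by 116 repeatedly:
  116^657=1011  116^658=357  116^659=77  116^660=665  116^661=375
  116^662=984  116^663=768  116^664=513  116^665=458  116^666=1164
  116^667=390  116^668=362  116^669=657  116^670=628  116^671=807
  116^672=313  116^673=878  116^674=282  116^675=825  116^676=39
  116^677=981  116^678=420  116^679=299  116^680=435  116^681=858
  116^682=324  116^683=973  116^684=673
Found 673 at exponent 684.

684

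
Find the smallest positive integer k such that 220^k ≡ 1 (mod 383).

The order of 220 must divide p − 1 = 382 = 2 · 191.
Divisors: 1, 2, 191, 382.
Check each in increasing order: 220^1 ≡ 220;  220^2 ≡ 142;  220^191 ≡ 1.
Smallest exponent giving 1 is 191.

191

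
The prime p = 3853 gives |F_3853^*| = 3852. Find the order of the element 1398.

321

The order of 1398 must divide p − 1 = 3852 = 2^2 · 3^2 · 107.
Divisors: 1, 2, 3, 4, 6, 9, 12, 18, 36, 107, 214, 321, 428, 642, 963, 1284, 1926, 3852.
Check each in increasing order: 1398^1 ≡ 1398;  1398^2 ≡ 933;  1398^3 ≡ 2020;  1398^4 ≡ 3564;  1398^6 ≡ 73;  1398^9 ≡ 1046;  1398^12 ≡ 1476;  1398^18 ≡ 3717;  1398^36 ≡ 3084;  1398^107 ≡ 2713;  1398^214 ≡ 1139;  1398^321 ≡ 1.
Smallest exponent giving 1 is 321.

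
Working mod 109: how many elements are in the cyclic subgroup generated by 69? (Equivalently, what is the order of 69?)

The order of 69 must divide p − 1 = 108 = 2^2 · 3^3.
Divisors: 1, 2, 3, 4, 6, 9, 12, 18, 27, 36, 54, 108.
Check each in increasing order: 69^1 ≡ 69;  69^2 ≡ 74;  69^3 ≡ 92;  69^4 ≡ 26;  69^6 ≡ 71;  69^9 ≡ 101;  69^12 ≡ 27;  69^18 ≡ 64;  69^27 ≡ 33;  69^36 ≡ 63;  69^54 ≡ 108;  69^108 ≡ 1.
Smallest exponent giving 1 is 108.

108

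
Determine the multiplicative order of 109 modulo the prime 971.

The order of 109 must divide p − 1 = 970 = 2 · 5 · 97.
Divisors: 1, 2, 5, 10, 97, 194, 485, 970.
Check each in increasing order: 109^1 ≡ 109;  109^2 ≡ 229;  109^5 ≡ 763;  109^10 ≡ 540;  109^97 ≡ 970;  109^194 ≡ 1.
Smallest exponent giving 1 is 194.

194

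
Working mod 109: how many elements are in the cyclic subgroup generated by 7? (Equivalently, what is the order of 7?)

27

The order of 7 must divide p − 1 = 108 = 2^2 · 3^3.
Divisors: 1, 2, 3, 4, 6, 9, 12, 18, 27, 36, 54, 108.
Check each in increasing order: 7^1 ≡ 7;  7^2 ≡ 49;  7^3 ≡ 16;  7^4 ≡ 3;  7^6 ≡ 38;  7^9 ≡ 63;  7^12 ≡ 27;  7^18 ≡ 45;  7^27 ≡ 1.
Smallest exponent giving 1 is 27.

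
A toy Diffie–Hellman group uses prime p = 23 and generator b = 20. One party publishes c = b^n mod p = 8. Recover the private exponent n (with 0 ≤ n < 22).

10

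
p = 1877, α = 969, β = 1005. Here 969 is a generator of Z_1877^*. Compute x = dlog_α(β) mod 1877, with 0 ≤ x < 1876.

1198

Baby-step giant-step with m = ceil(sqrt(1876)) = 44.
Baby table (969^j mod 1877 for j=0..43):
  0:1  1:969  2:461  3:1860  4:420  5:1548  6:289  7:368
  8:1839  9:718  10:1252  11:646  12:933  13:1240  14:280  15:1032
  16:1444  17:871  18:1226  19:1730  20:209  21:1682  22:622  23:201
  24:1438  25:688  26:337  27:1832  28:1443  29:1779  30:765  31:1747
  32:1666  33:134  34:333  35:1710  36:1476  37:1847  38:962  39:1186
  40:510  41:539  42:485  43:715
Giant step factor: 969^(-44) ≡ 1784 (mod 1877).
Scan 1005·1784^i mod 1877 for i = 0, 1, …:
  i=0: 1005   i=1: 385   i=2: 1735   i=3: 67
  i=4: 1277   i=5: 1367   i=6: 505   i=7: 1837
  i=8: 1843   i=9: 1285     …   i=26: 148
  i=27: 1252
Match at i=27, j=10: x = 27·44 + 10 = 1198.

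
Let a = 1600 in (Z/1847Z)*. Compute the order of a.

The order of 1600 must divide p − 1 = 1846 = 2 · 13 · 71.
Divisors: 1, 2, 13, 26, 71, 142, 923, 1846.
Check each in increasing order: 1600^1 ≡ 1600;  1600^2 ≡ 58;  1600^13 ≡ 804;  1600^26 ≡ 1813;  1600^71 ≡ 123;  1600^142 ≡ 353;  1600^923 ≡ 1.
Smallest exponent giving 1 is 923.

923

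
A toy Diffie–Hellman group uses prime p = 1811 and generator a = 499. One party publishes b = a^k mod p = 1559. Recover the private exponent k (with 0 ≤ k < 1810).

1537

Baby-step giant-step with m = ceil(sqrt(1810)) = 43.
Baby table (499^j mod 1811 for j=0..42):
  0:1  1:499  2:894  3:600  4:585  5:344  6:1422  7:1477
  8:1757  9:219  10:621  11:198  12:1008  13:1345  14:1085  15:1737
  16:1105  17:851  18:875  19:174  20:1709  21:1621  22:1173  23:374
  24:93  25:1132  26:1647  27:1470  28:75  29:1205  30:43  31:1536
  32:411  33:446  34:1612  35:304  36:1383  37:126  38:1300  39:362
  40:1349  41:1270  42:1691
Giant step factor: 499^(-43) ≡ 356 (mod 1811).
Scan 1559·356^i mod 1811 for i = 0, 1, …:
  i=0: 1559   i=1: 838   i=2: 1324   i=3: 484
  i=4: 259   i=5: 1654   i=6: 249   i=7: 1716
  i=8: 589   i=9: 1419     …   i=34: 810
  i=35: 411
Match at i=35, j=32: k = 35·43 + 32 = 1537.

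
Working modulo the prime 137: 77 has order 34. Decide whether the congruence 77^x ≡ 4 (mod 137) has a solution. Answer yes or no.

4 ∈ ⟨77⟩ iff 4^34 ≡ 1 (mod 137), since |⟨77⟩| = 34.
4^34 mod 137 = 1.
Since 1 = 1, 4 lies in the subgroup.

yes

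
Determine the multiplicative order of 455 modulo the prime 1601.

25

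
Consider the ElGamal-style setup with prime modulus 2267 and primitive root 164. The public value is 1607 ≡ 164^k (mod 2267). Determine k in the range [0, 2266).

Baby-step giant-step with m = ceil(sqrt(2266)) = 48.
Baby table (164^j mod 2267 for j=0..47):
  0:1  1:164  2:1959  3:1629  4:1917  5:1542  6:1251  7:1134
  8:82  9:2113  10:1948  11:2092  12:771  13:1759  14:567  15:41
  16:2190  17:974  18:1046  19:1519  20:2013  21:1417  22:1154  23:1095
  24:487  25:523  26:1893  27:2140  28:1842  29:577  30:1681  31:1377
  32:1395  33:2080  34:1070  35:921  36:1422  37:1974  38:1822  39:1831
  40:1040  41:535  42:1594  43:711  44:987  45:911  46:2049  47:520
Giant step factor: 164^(-48) ≡ 589 (mod 2267).
Scan 1607·589^i mod 2267 for i = 0, 1, …:
  i=0: 1607   i=1: 1184   i=2: 1407   i=3: 1268
  i=4: 1009   i=5: 347   i=6: 353   i=7: 1620
  i=8: 2040   i=9: 50   i=10: 2246   i=11: 1233
  i=12: 797   i=13: 164
Match at i=13, j=1: k = 13·48 + 1 = 625.

625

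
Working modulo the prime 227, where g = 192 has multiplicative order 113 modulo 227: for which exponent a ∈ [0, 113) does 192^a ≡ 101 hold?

Baby-step giant-step with m = ceil(sqrt(113)) = 11.
Baby table (192^j mod 227 for j=0..10):
  0:1  1:192  2:90  3:28  4:155  5:23  6:103  7:27
  8:190  9:160  10:75
Giant step factor: 192^(-11) ≡ 133 (mod 227).
Scan 101·133^i mod 227 for i = 0, 1, …:
  i=0: 101   i=1: 40   i=2: 99   i=3: 1
Match at i=3, j=0: a = 3·11 + 0 = 33.

33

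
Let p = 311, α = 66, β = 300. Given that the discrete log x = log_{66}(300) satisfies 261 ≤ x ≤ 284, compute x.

280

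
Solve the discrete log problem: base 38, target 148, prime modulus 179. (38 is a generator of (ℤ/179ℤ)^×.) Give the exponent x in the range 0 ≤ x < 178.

Baby-step giant-step with m = ceil(sqrt(178)) = 14.
Baby table (38^j mod 179 for j=0..13):
  0:1  1:38  2:12  3:98  4:144  5:102  6:117  7:150
  8:151  9:10  10:22  11:120  12:85  13:8
Giant step factor: 38^(-14) ≡ 116 (mod 179).
Scan 148·116^i mod 179 for i = 0, 1, …:
  i=0: 148   i=1: 163   i=2: 113   i=3: 41
  i=4: 102
Match at i=4, j=5: x = 4·14 + 5 = 61.

61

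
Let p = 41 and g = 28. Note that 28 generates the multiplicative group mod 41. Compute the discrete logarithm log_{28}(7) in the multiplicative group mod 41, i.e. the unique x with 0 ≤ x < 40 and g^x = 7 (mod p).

29

Successive powers of 28 modulo 41:
  28^0=1  28^1=28  28^2=5  28^3=17  28^4=25  28^5=3
  28^6=2  28^7=15  28^8=10  28^9=34  28^10=9  28^11=6
  28^12=4  28^13=30  28^14=20  28^15=27  28^16=18  28^17=12
  28^18=8  28^19=19  28^20=40  28^21=13  28^22=36  28^23=24
  28^24=16  28^25=38  28^26=39  28^27=26  28^28=31  28^29=7
So 28^29 ≡ 7 (mod 41), giving x = 29.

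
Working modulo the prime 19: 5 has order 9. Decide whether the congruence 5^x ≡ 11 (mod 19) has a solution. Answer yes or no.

yes

11 ∈ ⟨5⟩ iff 11^9 ≡ 1 (mod 19), since |⟨5⟩| = 9.
11^9 mod 19 = 1.
Since 1 = 1, 11 lies in the subgroup.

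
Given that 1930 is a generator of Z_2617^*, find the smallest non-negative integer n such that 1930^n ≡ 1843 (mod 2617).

Baby-step giant-step with m = ceil(sqrt(2616)) = 52.
Baby table (1930^j mod 2617 for j=0..51):
  0:1  1:1930  2:909  3:980  4:1926  5:1040  6:2578  7:623
  8:1187  9:1035  10:779  11:1312  12:1521  13:1873  14:813  15:1507
  16:1023  17:1172  18:872  19:229  20:2314  21:1418  22:1975  23:1398
  24:13  25:1537  26:1349  27:2272  28:1485  29:435  30:2110  31:248
  32:2346  33:370  34:2276  35:1354  36:1454  37:796  38:101  39:1272
  40:214  41:2151  42:868  43:360  44:1295  45:115  46:2122  47:2472
  48:169  49:1662  50:1835  51:749
Giant step factor: 1930^(-52) ≡ 1627 (mod 2617).
Scan 1843·1627^i mod 2617 for i = 0, 1, …:
  i=0: 1843   i=1: 2096   i=2: 241   i=3: 2174
  i=4: 1531   i=5: 2170   i=6: 257   i=7: 2036
  i=8: 2067   i=9: 164     …   i=13: 859
  i=14: 115
Match at i=14, j=45: n = 14·52 + 45 = 773.

773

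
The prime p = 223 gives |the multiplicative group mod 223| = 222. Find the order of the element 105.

37

The order of 105 must divide p − 1 = 222 = 2 · 3 · 37.
Divisors: 1, 2, 3, 6, 37, 74, 111, 222.
Check each in increasing order: 105^1 ≡ 105;  105^2 ≡ 98;  105^3 ≡ 32;  105^6 ≡ 132;  105^37 ≡ 1.
Smallest exponent giving 1 is 37.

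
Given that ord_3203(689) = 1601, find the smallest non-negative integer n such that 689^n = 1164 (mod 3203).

Baby-step giant-step with m = ceil(sqrt(1601)) = 41.
Baby table (689^j mod 3203 for j=0..40):
  0:1  1:689  2:677  3:2018  4:300  5:1708  6:1311  7:33
  8:316  9:3123  10:2534  11:291  12:1913  13:1624  14:1089  15:819
  16:563  17:344  18:3197  19:2272  20:2344  21:704  22:1403  23:2564
  24:1743  25:3005  26:1307  27:480  28:811  29:1457  30:1334  31:3068
  32:3075  33:1492  34:3028  35:1139  36:36  37:2383  38:1951  39:2182
  40:1191
Giant step factor: 689^(-41) ≡ 467 (mod 3203).
Scan 1164·467^i mod 3203 for i = 0, 1, …:
  i=0: 1164   i=1: 2281   i=2: 1831   i=3: 3079
  i=4: 2949   i=5: 3096   i=6: 1279   i=7: 1535
  i=8: 2576   i=9: 1867     …   i=21: 2973
  i=22: 1492
Match at i=22, j=33: n = 22·41 + 33 = 935.

935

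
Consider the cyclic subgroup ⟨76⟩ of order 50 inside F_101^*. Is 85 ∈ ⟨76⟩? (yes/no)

yes

85 ∈ ⟨76⟩ iff 85^50 ≡ 1 (mod 101), since |⟨76⟩| = 50.
85^50 mod 101 = 1.
Since 1 = 1, 85 lies in the subgroup.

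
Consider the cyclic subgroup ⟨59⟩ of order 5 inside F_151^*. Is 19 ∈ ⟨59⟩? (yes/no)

⟨59⟩ has order 5; its elements mod 151 are {1, 8, 19, 59, 64}.
19 is in this set.

yes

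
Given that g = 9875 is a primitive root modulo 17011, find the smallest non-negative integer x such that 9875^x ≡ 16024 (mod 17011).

3487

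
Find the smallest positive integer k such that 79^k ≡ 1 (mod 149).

148

The order of 79 must divide p − 1 = 148 = 2^2 · 37.
Divisors: 1, 2, 4, 37, 74, 148.
Check each in increasing order: 79^1 ≡ 79;  79^2 ≡ 132;  79^4 ≡ 140;  79^37 ≡ 105;  79^74 ≡ 148;  79^148 ≡ 1.
Smallest exponent giving 1 is 148.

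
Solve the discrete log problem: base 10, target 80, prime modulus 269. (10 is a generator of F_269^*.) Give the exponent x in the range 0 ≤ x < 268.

60

Baby-step giant-step with m = ceil(sqrt(268)) = 17.
Baby table (10^j mod 269 for j=0..16):
  0:1  1:10  2:100  3:193  4:47  5:201  6:127  7:194
  8:57  9:32  10:51  11:241  12:258  13:159  14:245  15:29
  16:21
Giant step factor: 10^(-17) ≡ 155 (mod 269).
Scan 80·155^i mod 269 for i = 0, 1, …:
  i=0: 80   i=1: 26   i=2: 264   i=3: 32
Match at i=3, j=9: x = 3·17 + 9 = 60.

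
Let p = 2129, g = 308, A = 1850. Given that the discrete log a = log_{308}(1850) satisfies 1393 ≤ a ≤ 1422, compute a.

1413

Compute 308^1393 mod 2129 = 60, then multiply by 308 repeatedly:
  308^1393=60  308^1394=1448  308^1395=1023  308^1396=2121  308^1397=1794
  308^1398=1141  308^1399=143  308^1400=1464  308^1401=1693  308^1402=1968
  308^1403=1508  308^1404=342  308^1405=1015  308^1406=1786  308^1407=806
  308^1408=1284  308^1409=1607  308^1410=1028  308^1411=1532  308^1412=1347
  308^1413=1850
Found 1850 at exponent 1413.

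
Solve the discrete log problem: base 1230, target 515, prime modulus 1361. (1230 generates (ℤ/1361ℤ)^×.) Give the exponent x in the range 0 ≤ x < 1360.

849

Baby-step giant-step with m = ceil(sqrt(1360)) = 37.
Baby table (1230^j mod 1361 for j=0..36):
  0:1  1:1230  2:829  3:281  4:1297  5:218  6:23  7:1070
  8:13  9:1019  10:1250  11:931  12:529  13:112  14:299  15:300
  16:169  17:998  18:1279  19:1215  20:72  21:95  22:1165  23:1178
  24:836  25:725  26:295  27:824  28:936  29:1235  30:174  31:343
  32:1341  33:1259  34:1113  35:1185  36:1280
Giant step factor: 1230^(-37) ≡ 737 (mod 1361).
Scan 515·737^i mod 1361 for i = 0, 1, …:
  i=0: 515   i=1: 1197   i=2: 261   i=3: 456
  i=4: 1266   i=5: 757   i=6: 1260   i=7: 418
  i=8: 480   i=9: 1261     …   i=21: 1117
  i=22: 1185
Match at i=22, j=35: x = 22·37 + 35 = 849.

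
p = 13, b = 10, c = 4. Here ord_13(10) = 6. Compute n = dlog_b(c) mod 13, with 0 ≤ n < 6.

Successive powers of 10 modulo 13:
  10^0=1  10^1=10  10^2=9  10^3=12  10^4=3  10^5=4
So 10^5 ≡ 4 (mod 13), giving n = 5.

5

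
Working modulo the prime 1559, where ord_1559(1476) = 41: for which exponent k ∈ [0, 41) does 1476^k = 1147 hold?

28

Baby-step giant-step with m = ceil(sqrt(41)) = 7.
Baby table (1476^j mod 1559 for j=0..6):
  0:1  1:1476  2:653  3:366  4:802  5:471  6:1441
Giant step factor: 1476^(-7) ≡ 287 (mod 1559).
Scan 1147·287^i mod 1559 for i = 0, 1, …:
  i=0: 1147   i=1: 240   i=2: 284   i=3: 440
  i=4: 1
Match at i=4, j=0: k = 4·7 + 0 = 28.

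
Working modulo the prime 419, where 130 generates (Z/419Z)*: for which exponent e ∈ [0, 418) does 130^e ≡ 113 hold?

55

Baby-step giant-step with m = ceil(sqrt(418)) = 21.
Baby table (130^j mod 419 for j=0..20):
  0:1  1:130  2:140  3:183  4:326  5:61  6:388  7:160
  8:269  9:193  10:369  11:204  12:123  13:68  14:41  15:302
  16:293  17:380  18:377  19:406  20:405
Giant step factor: 130^(-21) ≡ 32 (mod 419).
Scan 113·32^i mod 419 for i = 0, 1, …:
  i=0: 113   i=1: 264   i=2: 68
Match at i=2, j=13: e = 2·21 + 13 = 55.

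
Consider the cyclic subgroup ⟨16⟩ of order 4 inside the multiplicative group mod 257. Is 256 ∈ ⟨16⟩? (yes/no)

yes

⟨16⟩ has order 4; its elements mod 257 are {1, 16, 241, 256}.
256 is in this set.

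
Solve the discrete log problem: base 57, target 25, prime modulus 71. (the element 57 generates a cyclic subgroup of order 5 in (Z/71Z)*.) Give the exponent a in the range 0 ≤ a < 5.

3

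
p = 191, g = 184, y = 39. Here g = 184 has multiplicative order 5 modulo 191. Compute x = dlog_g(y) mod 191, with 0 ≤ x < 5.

Successive powers of 184 modulo 191:
  184^0=1  184^1=184  184^2=49  184^3=39
So 184^3 ≡ 39 (mod 191), giving x = 3.

3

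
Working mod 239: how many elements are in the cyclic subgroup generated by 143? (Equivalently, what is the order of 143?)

238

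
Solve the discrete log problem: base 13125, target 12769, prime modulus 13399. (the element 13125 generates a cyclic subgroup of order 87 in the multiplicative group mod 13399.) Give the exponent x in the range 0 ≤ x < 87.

Baby-step giant-step with m = ceil(sqrt(87)) = 10.
Baby table (13125^j mod 13399 for j=0..9):
  0:1  1:13125  2:8081  3:10040  4:9234  5:2295  6:923  7:1679
  8:8919  9:8211
Giant step factor: 13125^(-10) ≡ 13388 (mod 13399).
Scan 12769·13388^i mod 13399 for i = 0, 1, …:
  i=0: 12769   i=1: 6930   i=2: 4164   i=3: 7792
  i=4: 8081
Match at i=4, j=2: x = 4·10 + 2 = 42.

42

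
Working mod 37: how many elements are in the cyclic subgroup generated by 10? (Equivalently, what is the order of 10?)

3

The order of 10 must divide p − 1 = 36 = 2^2 · 3^2.
Divisors: 1, 2, 3, 4, 6, 9, 12, 18, 36.
Check each in increasing order: 10^1 ≡ 10;  10^2 ≡ 26;  10^3 ≡ 1.
Smallest exponent giving 1 is 3.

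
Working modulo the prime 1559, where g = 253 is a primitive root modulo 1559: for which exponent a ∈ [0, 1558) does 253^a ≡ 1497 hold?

1320

Baby-step giant-step with m = ceil(sqrt(1558)) = 40.
Baby table (253^j mod 1559 for j=0..39):
  0:1  1:253  2:90  3:944  4:305  5:774  6:947  7:1064
  8:1044  9:661  10:420  11:248  12:384  13:494  14:262  15:808
  16:195  17:1006  18:401  19:118  20:233  21:1266  22:703  23:133
  24:910  25:1057  26:832  27:31  28:48  29:1231  30:1202  31:101
  32:609  33:1295  34:245  35:1184  36:224  37:548  38:1452  39:991
Giant step factor: 253^(-40) ≡ 1350 (mod 1559).
Scan 1497·1350^i mod 1559 for i = 0, 1, …:
  i=0: 1497   i=1: 486   i=2: 1320   i=3: 63
  i=4: 864   i=5: 268   i=6: 112   i=7: 1536
  i=8: 130   i=9: 892     …   i=32: 1283
  i=33: 1
Match at i=33, j=0: a = 33·40 + 0 = 1320.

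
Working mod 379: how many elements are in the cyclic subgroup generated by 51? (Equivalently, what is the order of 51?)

3

The order of 51 must divide p − 1 = 378 = 2 · 3^3 · 7.
Divisors: 1, 2, 3, 6, 7, 9, 14, 18, 21, 27, 42, 54, 63, 126, 189, 378.
Check each in increasing order: 51^1 ≡ 51;  51^2 ≡ 327;  51^3 ≡ 1.
Smallest exponent giving 1 is 3.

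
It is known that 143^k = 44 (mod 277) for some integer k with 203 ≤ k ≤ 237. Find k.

Compute 143^203 mod 277 = 180, then multiply by 143 repeatedly:
  143^203=180  143^204=256  143^205=44
Found 44 at exponent 205.

205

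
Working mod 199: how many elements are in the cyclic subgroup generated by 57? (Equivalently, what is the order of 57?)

The order of 57 must divide p − 1 = 198 = 2 · 3^2 · 11.
Divisors: 1, 2, 3, 6, 9, 11, 18, 22, 33, 66, 99, 198.
Check each in increasing order: 57^1 ≡ 57;  57^2 ≡ 65;  57^3 ≡ 123;  57^6 ≡ 5;  57^9 ≡ 18;  57^11 ≡ 175;  57^18 ≡ 125;  57^22 ≡ 178;  57^33 ≡ 106;  57^66 ≡ 92;  57^99 ≡ 1.
Smallest exponent giving 1 is 99.

99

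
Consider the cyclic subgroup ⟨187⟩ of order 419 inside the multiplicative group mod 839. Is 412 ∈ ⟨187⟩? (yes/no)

no

412 ∈ ⟨187⟩ iff 412^419 ≡ 1 (mod 839), since |⟨187⟩| = 419.
412^419 mod 839 = 838.
Since 838 ≠ 1, 412 does not lie in the subgroup.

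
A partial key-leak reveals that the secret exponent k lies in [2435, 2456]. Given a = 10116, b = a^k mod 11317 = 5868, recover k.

Compute 10116^2435 mod 11317 = 2454, then multiply by 10116 repeatedly:
  10116^2435=2454  10116^2436=6483  10116^2437=13  10116^2438=7021  10116^2439=10261
  10116^2440=752  10116^2441=2208  10116^2442=7687  10116^2443=2585  10116^2444=7590
  10116^2445=5912  10116^2446=6764  10116^2447=2042  10116^2448=3347  10116^2449=9105
  10116^2450=8434  10116^2451=10798  10116^2452=884  10116^2453=2114  10116^2454=7411
  10116^2455=5868
Found 5868 at exponent 2455.

2455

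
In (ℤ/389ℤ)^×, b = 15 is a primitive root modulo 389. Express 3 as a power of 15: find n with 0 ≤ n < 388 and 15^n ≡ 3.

Baby-step giant-step with m = ceil(sqrt(388)) = 20.
Baby table (15^j mod 389 for j=0..19):
  0:1  1:15  2:225  3:263  4:55  5:47  6:316  7:72
  8:302  9:251  10:264  11:70  12:272  13:190  14:127  15:349
  16:178  17:336  18:372  19:134
Giant step factor: 15^(-20) ≡ 6 (mod 389).
Scan 3·6^i mod 389 for i = 0, 1, …:
  i=0: 3   i=1: 18   i=2: 108   i=3: 259
  i=4: 387   i=5: 377   i=6: 317   i=7: 346
  i=8: 131   i=9: 8     …   i=15: 197
  i=16: 15
Match at i=16, j=1: n = 16·20 + 1 = 321.

321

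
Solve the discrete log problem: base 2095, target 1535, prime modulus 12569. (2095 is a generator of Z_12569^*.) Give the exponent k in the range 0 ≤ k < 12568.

2134

Baby-step giant-step with m = ceil(sqrt(12568)) = 113.
Baby table (2095^j mod 12569 for j=0..112):
  0:1  1:2095  2:2444  3:4597  4:2861  5:10951  6:3920  7:4843
  8:2902  9:8863  10:3572  11:4785  12:7082  13:5370  14:895  15:2244
  16:374  17:4252  18:9088  19:9894  20:1649  21:10749  22:8076  23:1346
  24:4414  25:9115  26:3614  27:4792  28:9178  29:9909  30:7936  31:9702
  32:1617  33:6554  34:5282  35:5070  36:845  37:10615  38:3864  39:644
  40:4297  41:2811  42:6753  43:7410  44:1235  45:10680  46:1780  47:8676
  48:1446  49:241  50:2135  51:10830  52:1805  53:10775  54:12270  55:2045
  56:10815  57:8087  58:11822  59:6160  60:9406  61:9947  62:12132  63:2022
  64:337  65:2151  66:6643  67:3202  68:8913  69:7770  70:1295  71:10690
  72:10161  73:7978  74:9709  75:3713  76:11093  77:12323  78:12528  79:2088
  80:348  81:58  82:8389  83:3493  84:2677  85:2541  86:6708  87:1118
  88:4376  89:4919  90:11294  91:6072  92:1012  93:8548  94:9804  95:1634
  96:4462  97:9123  98:7805  99:11775  100:8247  101:7659  102:7561  103:3355
  104:2654  105:4632  106:772  107:8508  108:1418  109:4426  110:9117  111:7804
  112:9680
Giant step factor: 2095^(-113) ≡ 11564 (mod 12569).
Scan 1535·11564^i mod 12569 for i = 0, 1, …:
  i=0: 1535   i=1: 3312   i=2: 2225   i=3: 1157
  i=4: 6132   i=5: 8719   i=6: 10567   i=7: 970
  i=8: 5532   i=9: 8407     …   i=17: 7158
  i=18: 8247
Match at i=18, j=100: k = 18·113 + 100 = 2134.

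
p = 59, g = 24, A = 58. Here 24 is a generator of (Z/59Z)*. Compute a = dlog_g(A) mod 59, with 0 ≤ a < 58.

Baby-step giant-step with m = ceil(sqrt(58)) = 8.
Baby table (24^j mod 59 for j=0..7):
  0:1  1:24  2:45  3:18  4:19  5:43  6:29  7:47
Giant step factor: 24^(-8) ≡ 17 (mod 59).
Scan 58·17^i mod 59 for i = 0, 1, …:
  i=0: 58   i=1: 42   i=2: 6   i=3: 43
Match at i=3, j=5: a = 3·8 + 5 = 29.

29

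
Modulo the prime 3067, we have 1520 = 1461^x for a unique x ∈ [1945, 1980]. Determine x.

1967

Compute 1461^1945 mod 3067 = 903, then multiply by 1461 repeatedly:
  1461^1945=903  1461^1946=473  1461^1947=978  1461^1948=2703  1461^1949=1854
  1461^1950=533  1461^1951=2762  1461^1952=2177  1461^1953=118  1461^1954=646
  1461^1955=2237  1461^1956=1902  1461^1957=120  1461^1958=501  1461^1959=2015
  1461^1960=2662  1461^1961=226  1461^1962=2017  1461^1963=2517  1461^1964=4
  1461^1965=2777  1461^1966=2623  1461^1967=1520
Found 1520 at exponent 1967.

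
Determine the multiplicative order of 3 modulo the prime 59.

The order of 3 must divide p − 1 = 58 = 2 · 29.
Divisors: 1, 2, 29, 58.
Check each in increasing order: 3^1 ≡ 3;  3^2 ≡ 9;  3^29 ≡ 1.
Smallest exponent giving 1 is 29.

29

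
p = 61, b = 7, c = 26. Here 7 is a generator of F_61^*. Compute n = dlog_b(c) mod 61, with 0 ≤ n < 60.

29

Successive powers of 7 modulo 61:
  7^0=1  7^1=7  7^2=49  7^3=38  7^4=22  7^5=32
  7^6=41  7^7=43  7^8=57  7^9=33  7^10=48  7^11=31
  7^12=34  7^13=55  7^14=19  7^15=11  7^16=16  7^17=51
  7^18=52  7^19=59  7^20=47  7^21=24  7^22=46  7^23=17
  7^24=58  7^25=40  7^26=36  7^27=8  7^28=56  7^29=26
So 7^29 ≡ 26 (mod 61), giving n = 29.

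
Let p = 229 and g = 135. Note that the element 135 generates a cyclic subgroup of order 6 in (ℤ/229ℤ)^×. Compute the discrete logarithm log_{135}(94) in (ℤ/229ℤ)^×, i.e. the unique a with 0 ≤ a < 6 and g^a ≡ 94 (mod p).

Successive powers of 135 modulo 229:
  135^0=1  135^1=135  135^2=134  135^3=228  135^4=94
So 135^4 ≡ 94 (mod 229), giving a = 4.

4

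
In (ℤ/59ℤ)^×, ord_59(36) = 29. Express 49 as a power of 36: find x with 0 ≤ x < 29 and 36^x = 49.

Successive powers of 36 modulo 59:
  36^0=1  36^1=36  36^2=57  36^3=46  36^4=4  36^5=26
  36^6=51  36^7=7  36^8=16  36^9=45  36^10=27  36^11=28
  36^12=5  36^13=3  36^14=49
So 36^14 ≡ 49 (mod 59), giving x = 14.

14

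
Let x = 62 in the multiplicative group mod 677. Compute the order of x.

338

The order of 62 must divide p − 1 = 676 = 2^2 · 13^2.
Divisors: 1, 2, 4, 13, 26, 52, 169, 338, 676.
Check each in increasing order: 62^1 ≡ 62;  62^2 ≡ 459;  62^4 ≡ 134;  62^13 ≡ 144;  62^26 ≡ 426;  62^52 ≡ 40;  62^169 ≡ 676;  62^338 ≡ 1.
Smallest exponent giving 1 is 338.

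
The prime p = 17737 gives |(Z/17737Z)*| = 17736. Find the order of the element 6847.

The order of 6847 must divide p − 1 = 17736 = 2^3 · 3 · 739.
Divisors: 1, 2, 3, 4, 6, 8, 12, 24, 739, 1478, 2217, 2956, 4434, 5912, 8868, 17736.
Check each in increasing order: 6847^1 ≡ 6847;  6847^2 ≡ 2518;  6847^3 ≡ 382;  6847^4 ≡ 8215;  6847^6 ≡ 4028;  6847^8 ≡ 14677;  6847^12 ≡ 13166;  6847^24 ≡ 17592;  6847^739 ≡ 13696;  6847^1478 ≡ 11641;  6847^2217 ≡ 14980;  6847^2956 ≡ 2201;  6847^4434 ≡ 9613;  6847^5912 ≡ 2200;  6847^8868 ≡ 17736;  6847^17736 ≡ 1.
Smallest exponent giving 1 is 17736.

17736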